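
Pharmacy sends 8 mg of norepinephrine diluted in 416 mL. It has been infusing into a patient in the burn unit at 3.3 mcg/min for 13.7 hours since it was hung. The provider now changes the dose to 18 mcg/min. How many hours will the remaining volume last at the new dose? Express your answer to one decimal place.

4.9 hours

Initial rate:
3.3 mcg/min × 60 min/hr = 198 mcg/hr
Concentration = 8 mg ÷ 416 mL = 0.01923077 mg/mL = 19.23077 mcg/mL
Rate = 198 mcg/hr ÷ 19.23077 mcg/mL = 10.296 mL/hr
Volume infused so far = 10.296 mL/hr × 13.7 hr = 141.0552 mL
Volume remaining = 416 − 141.0552 = 274.9448 mL
New rate:
18 mcg/min × 60 min/hr = 1080 mcg/hr
Rate = 1080 mcg/hr ÷ 19.23077 mcg/mL = 56.16 mL/hr
Time remaining = 274.9448 mL ÷ 56.16 mL/hr = 4.895741 hr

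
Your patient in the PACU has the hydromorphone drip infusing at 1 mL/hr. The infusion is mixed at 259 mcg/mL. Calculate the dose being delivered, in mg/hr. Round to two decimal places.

Concentration = 259 mcg/mL = 0.259 mg/mL
Drug rate = 1 mL/hr × 0.259 mg/mL = 0.259 mg/hr

0.26 mg/hr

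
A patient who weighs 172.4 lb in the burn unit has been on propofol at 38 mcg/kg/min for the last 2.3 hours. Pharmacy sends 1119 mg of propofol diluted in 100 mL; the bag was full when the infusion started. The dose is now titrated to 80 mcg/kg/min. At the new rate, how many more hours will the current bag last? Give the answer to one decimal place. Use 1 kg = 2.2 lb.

1.9 hours

Initial rate:
Weight = 172.4 lb ÷ 2.2 lb/kg = 78.36364 kg
Dose = 38 mcg/kg/min × 78.36364 kg = 2977.818 mcg/min
2977.818 mcg/min × 60 min/hr = 178669.1 mcg/hr
Concentration = 1119 mg ÷ 100 mL = 11.19 mg/mL = 11190 mcg/mL
Rate = 178669.1 mcg/hr ÷ 11190 mcg/mL = 15.96685 mL/hr
Volume infused so far = 15.96685 mL/hr × 2.3 hr = 36.72376 mL
Volume remaining = 100 − 36.72376 = 63.27624 mL
New rate:
Dose = 80 mcg/kg/min × 78.36364 kg = 6269.091 mcg/min
6269.091 mcg/min × 60 min/hr = 376145.5 mcg/hr
Rate = 376145.5 mcg/hr ÷ 11190 mcg/mL = 33.61443 mL/hr
Time remaining = 63.27624 mL ÷ 33.61443 mL/hr = 1.882413 hr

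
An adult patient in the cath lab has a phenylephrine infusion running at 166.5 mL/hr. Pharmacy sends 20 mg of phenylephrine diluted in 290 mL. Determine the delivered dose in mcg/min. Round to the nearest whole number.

191 mcg/min

Concentration = 20 mg ÷ 290 mL = 0.06896552 mg/mL = 68.96552 mcg/mL
Drug rate = 166.5 mL/hr × 68.96552 mcg/mL = 11482.76 mcg/hr
11482.76 mcg/hr ÷ 60 min/hr = 191.3793 mcg/min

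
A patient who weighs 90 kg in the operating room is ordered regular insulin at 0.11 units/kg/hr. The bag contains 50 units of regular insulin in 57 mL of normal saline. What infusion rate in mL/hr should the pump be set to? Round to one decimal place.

Dose = 0.11 units/kg/hr × 90 kg = 9.9 units/hr
Concentration = 50 units ÷ 57 mL = 0.877193 units/mL
Rate = 9.9 units/hr ÷ 0.877193 units/mL = 11.286 mL/hr

11.3 mL/hr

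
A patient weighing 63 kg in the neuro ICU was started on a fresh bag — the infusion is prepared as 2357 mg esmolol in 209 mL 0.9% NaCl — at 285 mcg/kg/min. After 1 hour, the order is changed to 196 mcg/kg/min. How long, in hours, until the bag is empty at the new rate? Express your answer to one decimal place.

Initial rate:
Dose = 285 mcg/kg/min × 63 kg = 17955 mcg/min
17955 mcg/min × 60 min/hr = 1077300 mcg/hr
Concentration = 2357 mg ÷ 209 mL = 11.27751 mg/mL = 11277.51 mcg/mL
Rate = 1077300 mcg/hr ÷ 11277.51 mcg/mL = 95.52639 mL/hr
Volume infused so far = 95.52639 mL/hr × 1 hr = 95.52639 mL
Volume remaining = 209 − 95.52639 = 113.4736 mL
New rate:
Dose = 196 mcg/kg/min × 63 kg = 12348 mcg/min
12348 mcg/min × 60 min/hr = 740880 mcg/hr
Rate = 740880 mcg/hr ÷ 11277.51 mcg/mL = 65.69534 mL/hr
Time remaining = 113.4736 mL ÷ 65.69534 mL/hr = 1.72727 hr

1.7 hours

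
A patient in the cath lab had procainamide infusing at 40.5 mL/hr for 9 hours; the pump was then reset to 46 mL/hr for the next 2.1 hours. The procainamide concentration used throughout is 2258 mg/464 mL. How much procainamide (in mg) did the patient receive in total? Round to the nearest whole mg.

Concentration = 2258 mg ÷ 464 mL = 4.866379 mg/mL
Stage 1: 40.5 mL/hr × 9 hr = 364.5 mL → 364.5 mL × 4.866379 mg/mL = 1773.795 mg
Stage 2: 46 mL/hr × 2.1 hr = 96.6 mL → 96.6 mL × 4.866379 mg/mL = 470.0922 mg
Total = 1773.795 + 470.0922 = 2243.887 mg

2244 mg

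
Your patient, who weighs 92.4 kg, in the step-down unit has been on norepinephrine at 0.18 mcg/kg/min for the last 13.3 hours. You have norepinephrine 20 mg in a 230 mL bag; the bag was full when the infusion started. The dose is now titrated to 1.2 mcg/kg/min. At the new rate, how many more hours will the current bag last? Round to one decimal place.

1.0 hours

Initial rate:
Dose = 0.18 mcg/kg/min × 92.4 kg = 16.632 mcg/min
16.632 mcg/min × 60 min/hr = 997.92 mcg/hr
Concentration = 20 mg ÷ 230 mL = 0.08695652 mg/mL = 86.95652 mcg/mL
Rate = 997.92 mcg/hr ÷ 86.95652 mcg/mL = 11.47608 mL/hr
Volume infused so far = 11.47608 mL/hr × 13.3 hr = 152.6319 mL
Volume remaining = 230 − 152.6319 = 77.36814 mL
New rate:
Dose = 1.2 mcg/kg/min × 92.4 kg = 110.88 mcg/min
110.88 mcg/min × 60 min/hr = 6652.8 mcg/hr
Rate = 6652.8 mcg/hr ÷ 86.95652 mcg/mL = 76.5072 mL/hr
Time remaining = 77.36814 mL ÷ 76.5072 mL/hr = 1.011253 hr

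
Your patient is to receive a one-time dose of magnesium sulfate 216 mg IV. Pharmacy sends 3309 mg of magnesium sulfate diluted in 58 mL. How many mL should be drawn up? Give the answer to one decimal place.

3.8 mL

Concentration = 3309 mg ÷ 58 mL = 57.05172 mg/mL
Volume = 216 mg ÷ 57.05172 mg/mL = 3.786038 mL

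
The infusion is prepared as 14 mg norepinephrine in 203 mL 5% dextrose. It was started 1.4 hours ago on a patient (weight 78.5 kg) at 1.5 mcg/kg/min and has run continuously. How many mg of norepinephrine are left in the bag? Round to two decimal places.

Dose = 1.5 mcg/kg/min × 78.5 kg = 117.75 mcg/min
117.75 mcg/min × 60 min/hr = 7065 mcg/hr
Concentration = 14 mg ÷ 203 mL = 0.06896552 mg/mL = 68.96552 mcg/mL
Rate = 7065 mcg/hr ÷ 68.96552 mcg/mL = 102.4425 mL/hr
Volume infused = 102.4425 mL/hr × 1.4 hr = 143.4195 mL
Volume remaining = 203 − 143.4195 = 59.5805 mL
Drug remaining = 59.5805 mL × 68.96552 mcg/mL = 4109 mcg = 4.109 mg

4.11 mg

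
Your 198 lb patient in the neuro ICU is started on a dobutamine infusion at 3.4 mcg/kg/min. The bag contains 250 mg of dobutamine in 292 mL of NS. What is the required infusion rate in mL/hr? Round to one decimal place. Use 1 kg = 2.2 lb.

21.4 mL/hr

Weight = 198 lb ÷ 2.2 lb/kg = 90 kg
Dose = 3.4 mcg/kg/min × 90 kg = 306 mcg/min
306 mcg/min × 60 min/hr = 18360 mcg/hr
Concentration = 250 mg ÷ 292 mL = 0.8561644 mg/mL = 856.1644 mcg/mL
Rate = 18360 mcg/hr ÷ 856.1644 mcg/mL = 21.44448 mL/hr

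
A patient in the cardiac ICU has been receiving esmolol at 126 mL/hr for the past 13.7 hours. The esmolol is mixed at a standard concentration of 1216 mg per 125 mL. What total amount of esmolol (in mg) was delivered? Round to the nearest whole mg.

16792 mg

Concentration = 1216 mg ÷ 125 mL = 9.728 mg/mL = 9728 mcg/mL
Drug rate = 126 mL/hr × 9728 mcg/mL = 1225728 mcg/hr
Total = 1225728 mcg/hr × 13.7 hr = 16792474 mcg = 16792.47 mg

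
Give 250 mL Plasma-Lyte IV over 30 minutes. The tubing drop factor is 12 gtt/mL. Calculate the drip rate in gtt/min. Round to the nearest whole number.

100 gtt/min

250 mL ÷ (30 min) = 8.333333 mL/min
8.333333 mL/min × 12 gtt/mL = 100 gtt/min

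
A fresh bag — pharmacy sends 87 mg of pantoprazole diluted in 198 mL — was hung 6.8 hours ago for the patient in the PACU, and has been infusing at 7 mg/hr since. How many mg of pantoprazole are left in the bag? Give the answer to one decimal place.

Concentration = 87 mg ÷ 198 mL = 0.4393939 mg/mL
Rate = 7 mg/hr ÷ 0.4393939 mg/mL = 15.93103 mL/hr
Volume infused = 15.93103 mL/hr × 6.8 hr = 108.331 mL
Volume remaining = 198 − 108.331 = 89.66897 mL
Drug remaining = 89.66897 mL × 0.4393939 mg/mL = 39.4 mg

39.4 mg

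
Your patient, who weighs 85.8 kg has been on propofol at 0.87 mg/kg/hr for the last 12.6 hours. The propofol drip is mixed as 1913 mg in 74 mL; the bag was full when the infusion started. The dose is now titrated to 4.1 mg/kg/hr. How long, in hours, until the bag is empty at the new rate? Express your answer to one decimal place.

2.8 hours

Initial rate:
Dose = 0.87 mg/kg/hr × 85.8 kg = 74.646 mg/hr
Concentration = 1913 mg ÷ 74 mL = 25.85135 mg/mL
Rate = 74.646 mg/hr ÷ 25.85135 mg/mL = 2.887509 mL/hr
Volume infused so far = 2.887509 mL/hr × 12.6 hr = 36.38261 mL
Volume remaining = 74 − 36.38261 = 37.61739 mL
New rate:
Dose = 4.1 mg/kg/hr × 85.8 kg = 351.78 mg/hr
Rate = 351.78 mg/hr ÷ 25.85135 mg/mL = 13.6078 mL/hr
Time remaining = 37.61739 mL ÷ 13.6078 mL/hr = 2.764399 hr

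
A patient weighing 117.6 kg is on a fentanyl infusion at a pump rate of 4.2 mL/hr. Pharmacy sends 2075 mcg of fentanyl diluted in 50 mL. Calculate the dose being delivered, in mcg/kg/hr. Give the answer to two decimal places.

Concentration = 2075 mcg ÷ 50 mL = 41.5 mcg/mL
Drug rate = 4.2 mL/hr × 41.5 mcg/mL = 174.3 mcg/hr
174.3 mcg/hr ÷ 117.6 kg = 1.482143 mcg/kg/hr

1.48 mcg/kg/hr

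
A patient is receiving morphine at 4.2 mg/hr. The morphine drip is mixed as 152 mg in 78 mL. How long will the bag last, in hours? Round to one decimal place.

Concentration = 152 mg ÷ 78 mL = 1.948718 mg/mL
Rate = 4.2 mg/hr ÷ 1.948718 mg/mL = 2.155263 mL/hr
Duration = 78 mL ÷ 2.155263 mL/hr = 36.19048 hr

36.2 hours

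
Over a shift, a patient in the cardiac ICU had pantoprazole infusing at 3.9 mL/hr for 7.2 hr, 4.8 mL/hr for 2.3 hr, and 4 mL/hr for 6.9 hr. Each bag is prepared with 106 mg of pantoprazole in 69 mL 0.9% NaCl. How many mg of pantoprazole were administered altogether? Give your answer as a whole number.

102 mg

Concentration = 106 mg ÷ 69 mL = 1.536232 mg/mL
Stage 1: 3.9 mL/hr × 7.2 hr = 28.08 mL → 28.08 mL × 1.536232 mg/mL = 43.13739 mg
Stage 2: 4.8 mL/hr × 2.3 hr = 11.04 mL → 11.04 mL × 1.536232 mg/mL = 16.96 mg
Stage 3: 4 mL/hr × 6.9 hr = 27.6 mL → 27.6 mL × 1.536232 mg/mL = 42.4 mg
Total = 43.13739 + 16.96 + 42.4 = 102.4974 mg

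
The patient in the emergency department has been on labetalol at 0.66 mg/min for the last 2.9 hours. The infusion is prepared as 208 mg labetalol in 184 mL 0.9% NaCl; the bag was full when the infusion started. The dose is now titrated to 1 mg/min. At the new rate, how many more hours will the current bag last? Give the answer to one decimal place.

Initial rate:
0.66 mg/min × 60 min/hr = 39.6 mg/hr
Concentration = 208 mg ÷ 184 mL = 1.130435 mg/mL
Rate = 39.6 mg/hr ÷ 1.130435 mg/mL = 35.03077 mL/hr
Volume infused so far = 35.03077 mL/hr × 2.9 hr = 101.5892 mL
Volume remaining = 184 − 101.5892 = 82.41077 mL
New rate:
1 mg/min × 60 min/hr = 60 mg/hr
Rate = 60 mg/hr ÷ 1.130435 mg/mL = 53.07692 mL/hr
Time remaining = 82.41077 mL ÷ 53.07692 mL/hr = 1.552667 hr

1.6 hours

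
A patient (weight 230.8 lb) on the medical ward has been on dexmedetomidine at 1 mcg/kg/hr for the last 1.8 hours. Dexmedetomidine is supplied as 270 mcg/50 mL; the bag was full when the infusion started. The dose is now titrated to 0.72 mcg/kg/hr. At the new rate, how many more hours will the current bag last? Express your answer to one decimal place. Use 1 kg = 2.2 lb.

Initial rate:
Weight = 230.8 lb ÷ 2.2 lb/kg = 104.9091 kg
Dose = 1 mcg/kg/hr × 104.9091 kg = 104.9091 mcg/hr
Concentration = 270 mcg ÷ 50 mL = 5.4 mcg/mL
Rate = 104.9091 mcg/hr ÷ 5.4 mcg/mL = 19.42761 mL/hr
Volume infused so far = 19.42761 mL/hr × 1.8 hr = 34.9697 mL
Volume remaining = 50 − 34.9697 = 15.0303 mL
New rate:
Dose = 0.72 mcg/kg/hr × 104.9091 kg = 75.53455 mcg/hr
Rate = 75.53455 mcg/hr ÷ 5.4 mcg/mL = 13.98788 mL/hr
Time remaining = 15.0303 mL ÷ 13.98788 mL/hr = 1.074523 hr

1.1 hours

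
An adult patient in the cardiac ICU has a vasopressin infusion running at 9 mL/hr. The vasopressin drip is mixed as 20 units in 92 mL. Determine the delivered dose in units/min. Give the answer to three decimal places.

Concentration = 20 units ÷ 92 mL = 0.2173913 units/mL
Drug rate = 9 mL/hr × 0.2173913 units/mL = 1.956522 units/hr
1.956522 units/hr ÷ 60 min/hr = 0.0326087 units/min

0.033 units/min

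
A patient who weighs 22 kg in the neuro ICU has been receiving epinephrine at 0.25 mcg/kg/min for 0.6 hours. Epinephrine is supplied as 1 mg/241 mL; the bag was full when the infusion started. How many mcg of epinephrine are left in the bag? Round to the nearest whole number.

802 mcg

Dose = 0.25 mcg/kg/min × 22 kg = 5.5 mcg/min
5.5 mcg/min × 60 min/hr = 330 mcg/hr
Concentration = 1 mg ÷ 241 mL = 0.004149378 mg/mL = 4.149378 mcg/mL
Rate = 330 mcg/hr ÷ 4.149378 mcg/mL = 79.53 mL/hr
Volume infused = 79.53 mL/hr × 0.6 hr = 47.718 mL
Volume remaining = 241 − 47.718 = 193.282 mL
Drug remaining = 193.282 mL × 4.149378 mcg/mL = 802 mcg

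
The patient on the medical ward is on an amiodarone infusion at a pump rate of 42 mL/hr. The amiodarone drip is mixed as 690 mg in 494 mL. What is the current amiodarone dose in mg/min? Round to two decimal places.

Concentration = 690 mg ÷ 494 mL = 1.396761 mg/mL
Drug rate = 42 mL/hr × 1.396761 mg/mL = 58.66397 mg/hr
58.66397 mg/hr ÷ 60 min/hr = 0.9777328 mg/min

0.98 mg/min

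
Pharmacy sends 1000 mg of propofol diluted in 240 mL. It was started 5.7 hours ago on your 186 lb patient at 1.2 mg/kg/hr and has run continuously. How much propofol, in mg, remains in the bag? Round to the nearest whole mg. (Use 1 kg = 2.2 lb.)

422 mg

Weight = 186 lb ÷ 2.2 lb/kg = 84.54545 kg
Dose = 1.2 mg/kg/hr × 84.54545 kg = 101.4545 mg/hr
Concentration = 1000 mg ÷ 240 mL = 4.166667 mg/mL
Rate = 101.4545 mg/hr ÷ 4.166667 mg/mL = 24.34909 mL/hr
Volume infused = 24.34909 mL/hr × 5.7 hr = 138.7898 mL
Volume remaining = 240 − 138.7898 = 101.2102 mL
Drug remaining = 101.2102 mL × 4.166667 mg/mL = 421.7091 mg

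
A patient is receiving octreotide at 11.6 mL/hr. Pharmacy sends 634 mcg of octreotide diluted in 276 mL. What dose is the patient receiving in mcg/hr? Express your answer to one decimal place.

Concentration = 634 mcg ÷ 276 mL = 2.297101 mcg/mL
Drug rate = 11.6 mL/hr × 2.297101 mcg/mL = 26.64638 mcg/hr

26.6 mcg/hr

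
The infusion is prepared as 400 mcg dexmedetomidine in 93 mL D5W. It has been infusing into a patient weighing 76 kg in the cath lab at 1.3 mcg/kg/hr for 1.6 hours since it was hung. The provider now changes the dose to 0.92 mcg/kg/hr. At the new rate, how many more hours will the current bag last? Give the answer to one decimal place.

3.5 hours

Initial rate:
Dose = 1.3 mcg/kg/hr × 76 kg = 98.8 mcg/hr
Concentration = 400 mcg ÷ 93 mL = 4.301075 mcg/mL
Rate = 98.8 mcg/hr ÷ 4.301075 mcg/mL = 22.971 mL/hr
Volume infused so far = 22.971 mL/hr × 1.6 hr = 36.7536 mL
Volume remaining = 93 − 36.7536 = 56.2464 mL
New rate:
Dose = 0.92 mcg/kg/hr × 76 kg = 69.92 mcg/hr
Rate = 69.92 mcg/hr ÷ 4.301075 mcg/mL = 16.2564 mL/hr
Time remaining = 56.2464 mL ÷ 16.2564 mL/hr = 3.459954 hr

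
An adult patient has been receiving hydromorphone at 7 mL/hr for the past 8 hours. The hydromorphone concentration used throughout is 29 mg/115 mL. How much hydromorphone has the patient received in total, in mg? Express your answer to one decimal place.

14.1 mg

Concentration = 29 mg ÷ 115 mL = 0.2521739 mg/mL
Drug rate = 7 mL/hr × 0.2521739 mg/mL = 1.765217 mg/hr
Total = 1.765217 mg/hr × 8 hr = 14.12174 mg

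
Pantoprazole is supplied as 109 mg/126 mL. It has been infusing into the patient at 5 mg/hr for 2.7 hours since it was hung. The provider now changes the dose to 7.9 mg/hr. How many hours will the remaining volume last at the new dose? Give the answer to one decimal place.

12.1 hours

Initial rate:
Concentration = 109 mg ÷ 126 mL = 0.8650794 mg/mL
Rate = 5 mg/hr ÷ 0.8650794 mg/mL = 5.779817 mL/hr
Volume infused so far = 5.779817 mL/hr × 2.7 hr = 15.6055 mL
Volume remaining = 126 − 15.6055 = 110.3945 mL
New rate:
Rate = 7.9 mg/hr ÷ 0.8650794 mg/mL = 9.13211 mL/hr
Time remaining = 110.3945 mL ÷ 9.13211 mL/hr = 12.08861 hr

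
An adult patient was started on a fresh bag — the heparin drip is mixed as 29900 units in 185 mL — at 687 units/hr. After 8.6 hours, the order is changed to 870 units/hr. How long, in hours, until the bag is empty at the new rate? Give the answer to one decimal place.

27.6 hours

Initial rate:
Concentration = 29900 units ÷ 185 mL = 161.6216 units/mL
Rate = 687 units/hr ÷ 161.6216 units/mL = 4.250669 mL/hr
Volume infused so far = 4.250669 mL/hr × 8.6 hr = 36.55575 mL
Volume remaining = 185 − 36.55575 = 148.4442 mL
New rate:
Rate = 870 units/hr ÷ 161.6216 units/mL = 5.382943 mL/hr
Time remaining = 148.4442 mL ÷ 5.382943 mL/hr = 27.57678 hr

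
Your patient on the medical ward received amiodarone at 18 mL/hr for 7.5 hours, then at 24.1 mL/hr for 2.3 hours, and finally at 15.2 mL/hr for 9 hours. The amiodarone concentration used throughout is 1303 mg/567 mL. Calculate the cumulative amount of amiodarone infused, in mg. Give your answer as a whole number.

Concentration = 1303 mg ÷ 567 mL = 2.29806 mg/mL
Stage 1: 18 mL/hr × 7.5 hr = 135 mL → 135 mL × 2.29806 mg/mL = 310.2381 mg
Stage 2: 24.1 mL/hr × 2.3 hr = 55.43 mL → 55.43 mL × 2.29806 mg/mL = 127.3815 mg
Stage 3: 15.2 mL/hr × 9 hr = 136.8 mL → 136.8 mL × 2.29806 mg/mL = 314.3746 mg
Total = 310.2381 + 127.3815 + 314.3746 = 751.9942 mg

752 mg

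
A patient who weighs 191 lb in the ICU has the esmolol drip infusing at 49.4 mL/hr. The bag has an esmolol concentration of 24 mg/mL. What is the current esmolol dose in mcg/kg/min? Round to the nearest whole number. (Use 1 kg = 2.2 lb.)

228 mcg/kg/min

Weight = 191 lb ÷ 2.2 lb/kg = 86.81818 kg
Concentration = 24 mg/mL = 24000 mcg/mL
Drug rate = 49.4 mL/hr × 24000 mcg/mL = 1185600 mcg/hr
1185600 mcg/hr ÷ 60 min/hr = 19760 mcg/min
19760 mcg/min ÷ 86.81818 kg = 227.6021 mcg/kg/min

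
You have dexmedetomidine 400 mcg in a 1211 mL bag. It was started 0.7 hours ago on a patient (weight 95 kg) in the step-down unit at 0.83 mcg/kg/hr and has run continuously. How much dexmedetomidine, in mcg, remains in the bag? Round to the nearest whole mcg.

345 mcg

Dose = 0.83 mcg/kg/hr × 95 kg = 78.85 mcg/hr
Concentration = 400 mcg ÷ 1211 mL = 0.3303055 mcg/mL
Rate = 78.85 mcg/hr ÷ 0.3303055 mcg/mL = 238.7184 mL/hr
Volume infused = 238.7184 mL/hr × 0.7 hr = 167.1029 mL
Volume remaining = 1211 − 167.1029 = 1043.897 mL
Drug remaining = 1043.897 mL × 0.3303055 mcg/mL = 344.805 mcg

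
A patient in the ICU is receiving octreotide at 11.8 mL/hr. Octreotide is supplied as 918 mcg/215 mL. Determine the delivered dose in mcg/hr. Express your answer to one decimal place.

50.4 mcg/hr

Concentration = 918 mcg ÷ 215 mL = 4.269767 mcg/mL
Drug rate = 11.8 mL/hr × 4.269767 mcg/mL = 50.38326 mcg/hr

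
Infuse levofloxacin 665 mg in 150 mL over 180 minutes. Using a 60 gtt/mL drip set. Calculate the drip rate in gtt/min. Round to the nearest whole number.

150 mL ÷ (180 min) = 0.8333333 mL/min
0.8333333 mL/min × 60 gtt/mL = 50 gtt/min

50 gtt/min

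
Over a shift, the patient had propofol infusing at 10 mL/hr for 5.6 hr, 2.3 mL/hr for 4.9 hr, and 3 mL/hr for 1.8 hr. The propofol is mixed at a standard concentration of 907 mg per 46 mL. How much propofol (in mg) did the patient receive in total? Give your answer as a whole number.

Concentration = 907 mg ÷ 46 mL = 19.71739 mg/mL
Stage 1: 10 mL/hr × 5.6 hr = 56 mL → 56 mL × 19.71739 mg/mL = 1104.174 mg
Stage 2: 2.3 mL/hr × 4.9 hr = 11.27 mL → 11.27 mL × 19.71739 mg/mL = 222.215 mg
Stage 3: 3 mL/hr × 1.8 hr = 5.4 mL → 5.4 mL × 19.71739 mg/mL = 106.4739 mg
Total = 1104.174 + 222.215 + 106.4739 = 1432.863 mg

1433 mg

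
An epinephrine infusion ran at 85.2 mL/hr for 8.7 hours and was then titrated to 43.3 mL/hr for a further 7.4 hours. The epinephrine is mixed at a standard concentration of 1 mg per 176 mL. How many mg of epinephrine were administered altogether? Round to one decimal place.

Concentration = 1 mg ÷ 176 mL = 0.005681818 mg/mL
Stage 1: 85.2 mL/hr × 8.7 hr = 741.24 mL → 741.24 mL × 0.005681818 mg/mL = 4.211591 mg
Stage 2: 43.3 mL/hr × 7.4 hr = 320.42 mL → 320.42 mL × 0.005681818 mg/mL = 1.820568 mg
Total = 4.211591 + 1.820568 = 6.032159 mg

6.0 mg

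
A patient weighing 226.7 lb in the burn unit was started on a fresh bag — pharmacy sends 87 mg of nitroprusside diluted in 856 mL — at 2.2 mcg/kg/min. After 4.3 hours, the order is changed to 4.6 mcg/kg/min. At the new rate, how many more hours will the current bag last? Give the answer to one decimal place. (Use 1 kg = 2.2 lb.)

1.0 hours

Initial rate:
Weight = 226.7 lb ÷ 2.2 lb/kg = 103.0455 kg
Dose = 2.2 mcg/kg/min × 103.0455 kg = 226.7 mcg/min
226.7 mcg/min × 60 min/hr = 13602 mcg/hr
Concentration = 87 mg ÷ 856 mL = 0.1016355 mg/mL = 101.6355 mcg/mL
Rate = 13602 mcg/hr ÷ 101.6355 mcg/mL = 133.8312 mL/hr
Volume infused so far = 133.8312 mL/hr × 4.3 hr = 575.474 mL
Volume remaining = 856 − 575.474 = 280.526 mL
New rate:
Dose = 4.6 mcg/kg/min × 103.0455 kg = 474.0091 mcg/min
474.0091 mcg/min × 60 min/hr = 28440.55 mcg/hr
Rate = 28440.55 mcg/hr ÷ 101.6355 mcg/mL = 279.8288 mL/hr
Time remaining = 280.526 mL ÷ 279.8288 mL/hr = 1.002491 hr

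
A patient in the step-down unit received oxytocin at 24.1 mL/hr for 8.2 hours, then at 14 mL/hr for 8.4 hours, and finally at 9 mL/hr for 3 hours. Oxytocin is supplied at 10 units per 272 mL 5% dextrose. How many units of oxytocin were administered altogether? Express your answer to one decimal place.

Concentration = 10 units ÷ 272 mL = 0.03676471 units/mL
Stage 1: 24.1 mL/hr × 8.2 hr = 197.62 mL → 197.62 mL × 0.03676471 units/mL = 7.265441 units
Stage 2: 14 mL/hr × 8.4 hr = 117.6 mL → 117.6 mL × 0.03676471 units/mL = 4.323529 units
Stage 3: 9 mL/hr × 3 hr = 27 mL → 27 mL × 0.03676471 units/mL = 0.9926471 units
Total = 7.265441 + 4.323529 + 0.9926471 = 12.58162 units

12.6 units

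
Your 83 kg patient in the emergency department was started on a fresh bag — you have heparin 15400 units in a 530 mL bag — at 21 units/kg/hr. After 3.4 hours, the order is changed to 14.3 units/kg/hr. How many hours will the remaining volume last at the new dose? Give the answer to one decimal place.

Initial rate:
Dose = 21 units/kg/hr × 83 kg = 1743 units/hr
Concentration = 15400 units ÷ 530 mL = 29.0566 units/mL
Rate = 1743 units/hr ÷ 29.0566 units/mL = 59.98636 mL/hr
Volume infused so far = 59.98636 mL/hr × 3.4 hr = 203.9536 mL
Volume remaining = 530 − 203.9536 = 326.0464 mL
New rate:
Dose = 14.3 units/kg/hr × 83 kg = 1186.9 units/hr
Rate = 1186.9 units/hr ÷ 29.0566 units/mL = 40.84786 mL/hr
Time remaining = 326.0464 mL ÷ 40.84786 mL/hr = 7.98197 hr

8.0 hours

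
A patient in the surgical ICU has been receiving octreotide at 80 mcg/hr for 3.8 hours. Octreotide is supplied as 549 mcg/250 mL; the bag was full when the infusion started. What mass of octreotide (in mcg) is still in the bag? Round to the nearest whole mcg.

245 mcg

Concentration = 549 mcg ÷ 250 mL = 2.196 mcg/mL
Rate = 80 mcg/hr ÷ 2.196 mcg/mL = 36.42987 mL/hr
Volume infused = 36.42987 mL/hr × 3.8 hr = 138.4335 mL
Volume remaining = 250 − 138.4335 = 111.5665 mL
Drug remaining = 111.5665 mL × 2.196 mcg/mL = 245 mcg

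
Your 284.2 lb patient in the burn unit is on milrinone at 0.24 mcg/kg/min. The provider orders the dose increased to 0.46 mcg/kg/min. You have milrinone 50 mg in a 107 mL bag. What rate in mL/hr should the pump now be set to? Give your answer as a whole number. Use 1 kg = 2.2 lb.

8 mL/hr

Weight = 284.2 lb ÷ 2.2 lb/kg = 129.1818 kg
Dose = 0.46 mcg/kg/min × 129.1818 kg = 59.42364 mcg/min
59.42364 mcg/min × 60 min/hr = 3565.418 mcg/hr
Concentration = 50 mg ÷ 107 mL = 0.4672897 mg/mL = 467.2897 mcg/mL
Rate = 3565.418 mcg/hr ÷ 467.2897 mcg/mL = 7.629995 mL/hr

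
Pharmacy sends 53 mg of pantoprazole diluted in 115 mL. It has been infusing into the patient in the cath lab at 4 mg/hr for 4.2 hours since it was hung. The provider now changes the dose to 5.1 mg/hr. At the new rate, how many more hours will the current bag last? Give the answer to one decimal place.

7.1 hours

Initial rate:
Concentration = 53 mg ÷ 115 mL = 0.4608696 mg/mL
Rate = 4 mg/hr ÷ 0.4608696 mg/mL = 8.679245 mL/hr
Volume infused so far = 8.679245 mL/hr × 4.2 hr = 36.45283 mL
Volume remaining = 115 − 36.45283 = 78.54717 mL
New rate:
Rate = 5.1 mg/hr ÷ 0.4608696 mg/mL = 11.06604 mL/hr
Time remaining = 78.54717 mL ÷ 11.06604 mL/hr = 7.098039 hr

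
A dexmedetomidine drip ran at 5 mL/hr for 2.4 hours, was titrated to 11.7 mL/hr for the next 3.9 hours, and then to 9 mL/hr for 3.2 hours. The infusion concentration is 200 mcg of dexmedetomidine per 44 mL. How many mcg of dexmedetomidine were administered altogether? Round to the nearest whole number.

393 mcg

Concentration = 200 mcg ÷ 44 mL = 4.545455 mcg/mL
Stage 1: 5 mL/hr × 2.4 hr = 12 mL → 12 mL × 4.545455 mcg/mL = 54.54545 mcg
Stage 2: 11.7 mL/hr × 3.9 hr = 45.63 mL → 45.63 mL × 4.545455 mcg/mL = 207.4091 mcg
Stage 3: 9 mL/hr × 3.2 hr = 28.8 mL → 28.8 mL × 4.545455 mcg/mL = 130.9091 mcg
Total = 54.54545 + 207.4091 + 130.9091 = 392.8636 mcg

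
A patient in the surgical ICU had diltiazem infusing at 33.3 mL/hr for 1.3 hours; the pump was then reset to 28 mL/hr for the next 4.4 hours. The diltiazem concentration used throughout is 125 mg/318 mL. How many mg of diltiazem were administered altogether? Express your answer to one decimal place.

65.4 mg

Concentration = 125 mg ÷ 318 mL = 0.3930818 mg/mL
Stage 1: 33.3 mL/hr × 1.3 hr = 43.29 mL → 43.29 mL × 0.3930818 mg/mL = 17.01651 mg
Stage 2: 28 mL/hr × 4.4 hr = 123.2 mL → 123.2 mL × 0.3930818 mg/mL = 48.42767 mg
Total = 17.01651 + 48.42767 = 65.44418 mg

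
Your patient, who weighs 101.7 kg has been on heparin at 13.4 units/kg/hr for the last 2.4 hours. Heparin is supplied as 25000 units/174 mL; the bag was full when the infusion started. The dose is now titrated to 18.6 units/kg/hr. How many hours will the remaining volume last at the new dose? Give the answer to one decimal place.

11.5 hours

Initial rate:
Dose = 13.4 units/kg/hr × 101.7 kg = 1362.78 units/hr
Concentration = 25000 units ÷ 174 mL = 143.6782 units/mL
Rate = 1362.78 units/hr ÷ 143.6782 units/mL = 9.484949 mL/hr
Volume infused so far = 9.484949 mL/hr × 2.4 hr = 22.76388 mL
Volume remaining = 174 − 22.76388 = 151.2361 mL
New rate:
Dose = 18.6 units/kg/hr × 101.7 kg = 1891.62 units/hr
Rate = 1891.62 units/hr ÷ 143.6782 units/mL = 13.16568 mL/hr
Time remaining = 151.2361 mL ÷ 13.16568 mL/hr = 11.48715 hr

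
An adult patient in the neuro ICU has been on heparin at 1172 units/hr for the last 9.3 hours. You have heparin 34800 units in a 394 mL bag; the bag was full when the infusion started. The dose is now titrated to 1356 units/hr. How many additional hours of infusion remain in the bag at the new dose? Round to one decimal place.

Initial rate:
Concentration = 34800 units ÷ 394 mL = 88.32487 units/mL
Rate = 1172 units/hr ÷ 88.32487 units/mL = 13.2692 mL/hr
Volume infused so far = 13.2692 mL/hr × 9.3 hr = 123.4035 mL
Volume remaining = 394 − 123.4035 = 270.5965 mL
New rate:
Rate = 1356 units/hr ÷ 88.32487 units/mL = 15.35241 mL/hr
Time remaining = 270.5965 mL ÷ 15.35241 mL/hr = 17.62566 hr

17.6 hours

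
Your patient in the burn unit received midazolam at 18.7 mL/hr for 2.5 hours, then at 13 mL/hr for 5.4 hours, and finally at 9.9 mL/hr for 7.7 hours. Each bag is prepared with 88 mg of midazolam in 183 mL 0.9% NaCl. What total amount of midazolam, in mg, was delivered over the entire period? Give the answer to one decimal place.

Concentration = 88 mg ÷ 183 mL = 0.4808743 mg/mL
Stage 1: 18.7 mL/hr × 2.5 hr = 46.75 mL → 46.75 mL × 0.4808743 mg/mL = 22.48087 mg
Stage 2: 13 mL/hr × 5.4 hr = 70.2 mL → 70.2 mL × 0.4808743 mg/mL = 33.75738 mg
Stage 3: 9.9 mL/hr × 7.7 hr = 76.23 mL → 76.23 mL × 0.4808743 mg/mL = 36.65705 mg
Total = 22.48087 + 33.75738 + 36.65705 = 92.8953 mg

92.9 mg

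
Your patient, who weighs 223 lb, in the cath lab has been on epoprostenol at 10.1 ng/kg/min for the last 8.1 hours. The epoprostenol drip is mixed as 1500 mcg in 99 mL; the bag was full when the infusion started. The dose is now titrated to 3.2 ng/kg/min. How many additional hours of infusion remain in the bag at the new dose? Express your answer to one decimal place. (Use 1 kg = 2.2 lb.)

Initial rate:
Weight = 223 lb ÷ 2.2 lb/kg = 101.3636 kg
Dose = 10.1 ng/kg/min × 101.3636 kg = 1023.773 ng/min
1023.773 ng/min × 60 min/hr = 61426.36 ng/hr
Concentration = 1500 mcg ÷ 99 mL = 15.15152 mcg/mL = 15151.52 ng/mL
Rate = 61426.36 ng/hr ÷ 15151.52 ng/mL = 4.05414 mL/hr
Volume infused so far = 4.05414 mL/hr × 8.1 hr = 32.83853 mL
Volume remaining = 99 − 32.83853 = 66.16147 mL
New rate:
Dose = 3.2 ng/kg/min × 101.3636 kg = 324.3636 ng/min
324.3636 ng/min × 60 min/hr = 19461.82 ng/hr
Rate = 19461.82 ng/hr ÷ 15151.52 ng/mL = 1.28448 mL/hr
Time remaining = 66.16147 mL ÷ 1.28448 mL/hr = 51.50837 hr

51.5 hours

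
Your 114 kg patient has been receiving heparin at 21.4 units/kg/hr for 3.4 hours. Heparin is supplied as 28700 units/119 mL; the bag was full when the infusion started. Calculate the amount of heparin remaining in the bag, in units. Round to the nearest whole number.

Dose = 21.4 units/kg/hr × 114 kg = 2439.6 units/hr
Concentration = 28700 units ÷ 119 mL = 241.1765 units/mL
Rate = 2439.6 units/hr ÷ 241.1765 units/mL = 10.11541 mL/hr
Volume infused = 10.11541 mL/hr × 3.4 hr = 34.39241 mL
Volume remaining = 119 − 34.39241 = 84.60759 mL
Drug remaining = 84.60759 mL × 241.1765 units/mL = 20405.36 units

20405 units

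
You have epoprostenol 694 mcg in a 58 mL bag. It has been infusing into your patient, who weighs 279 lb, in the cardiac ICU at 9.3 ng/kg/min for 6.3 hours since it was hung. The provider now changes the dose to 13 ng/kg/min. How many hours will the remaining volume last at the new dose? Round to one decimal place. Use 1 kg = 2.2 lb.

2.5 hours

Initial rate:
Weight = 279 lb ÷ 2.2 lb/kg = 126.8182 kg
Dose = 9.3 ng/kg/min × 126.8182 kg = 1179.409 ng/min
1179.409 ng/min × 60 min/hr = 70764.55 ng/hr
Concentration = 694 mcg ÷ 58 mL = 11.96552 mcg/mL = 11965.52 ng/mL
Rate = 70764.55 ng/hr ÷ 11965.52 ng/mL = 5.91404 mL/hr
Volume infused so far = 5.91404 mL/hr × 6.3 hr = 37.25845 mL
Volume remaining = 58 − 37.25845 = 20.74155 mL
New rate:
Dose = 13 ng/kg/min × 126.8182 kg = 1648.636 ng/min
1648.636 ng/min × 60 min/hr = 98918.18 ng/hr
Rate = 98918.18 ng/hr ÷ 11965.52 ng/mL = 8.266937 mL/hr
Time remaining = 20.74155 mL ÷ 8.266937 mL/hr = 2.508976 hr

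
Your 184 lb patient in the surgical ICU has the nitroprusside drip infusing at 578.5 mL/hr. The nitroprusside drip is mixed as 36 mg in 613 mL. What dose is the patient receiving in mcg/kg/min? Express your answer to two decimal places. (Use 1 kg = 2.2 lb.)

Weight = 184 lb ÷ 2.2 lb/kg = 83.63636 kg
Concentration = 36 mg ÷ 613 mL = 0.05872757 mg/mL = 58.72757 mcg/mL
Drug rate = 578.5 mL/hr × 58.72757 mcg/mL = 33973.9 mcg/hr
33973.9 mcg/hr ÷ 60 min/hr = 566.2316 mcg/min
566.2316 mcg/min ÷ 83.63636 kg = 6.770161 mcg/kg/min

6.77 mcg/kg/min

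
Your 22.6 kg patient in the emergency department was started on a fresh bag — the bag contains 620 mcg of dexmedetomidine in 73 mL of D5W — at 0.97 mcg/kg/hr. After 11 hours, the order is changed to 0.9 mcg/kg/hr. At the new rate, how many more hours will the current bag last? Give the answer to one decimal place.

Initial rate:
Dose = 0.97 mcg/kg/hr × 22.6 kg = 21.922 mcg/hr
Concentration = 620 mcg ÷ 73 mL = 8.493151 mcg/mL
Rate = 21.922 mcg/hr ÷ 8.493151 mcg/mL = 2.581139 mL/hr
Volume infused so far = 2.581139 mL/hr × 11 hr = 28.39253 mL
Volume remaining = 73 − 28.39253 = 44.60747 mL
New rate:
Dose = 0.9 mcg/kg/hr × 22.6 kg = 20.34 mcg/hr
Rate = 20.34 mcg/hr ÷ 8.493151 mcg/mL = 2.394871 mL/hr
Time remaining = 44.60747 mL ÷ 2.394871 mL/hr = 18.62625 hr

18.6 hours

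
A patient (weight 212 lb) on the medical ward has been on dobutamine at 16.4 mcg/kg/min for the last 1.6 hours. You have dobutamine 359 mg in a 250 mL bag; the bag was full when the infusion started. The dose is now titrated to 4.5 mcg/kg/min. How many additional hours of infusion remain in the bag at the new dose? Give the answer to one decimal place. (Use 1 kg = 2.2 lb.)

8.0 hours

Initial rate:
Weight = 212 lb ÷ 2.2 lb/kg = 96.36364 kg
Dose = 16.4 mcg/kg/min × 96.36364 kg = 1580.364 mcg/min
1580.364 mcg/min × 60 min/hr = 94821.82 mcg/hr
Concentration = 359 mg ÷ 250 mL = 1.436 mg/mL = 1436 mcg/mL
Rate = 94821.82 mcg/hr ÷ 1436 mcg/mL = 66.03191 mL/hr
Volume infused so far = 66.03191 mL/hr × 1.6 hr = 105.6511 mL
Volume remaining = 250 − 105.6511 = 144.3489 mL
New rate:
Dose = 4.5 mcg/kg/min × 96.36364 kg = 433.6364 mcg/min
433.6364 mcg/min × 60 min/hr = 26018.18 mcg/hr
Rate = 26018.18 mcg/hr ÷ 1436 mcg/mL = 18.11851 mL/hr
Time remaining = 144.3489 mL ÷ 18.11851 mL/hr = 7.966932 hr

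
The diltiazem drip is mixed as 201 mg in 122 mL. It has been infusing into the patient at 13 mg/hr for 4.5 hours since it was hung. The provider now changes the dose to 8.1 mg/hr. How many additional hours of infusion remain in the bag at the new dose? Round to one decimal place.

17.6 hours

Initial rate:
Concentration = 201 mg ÷ 122 mL = 1.647541 mg/mL
Rate = 13 mg/hr ÷ 1.647541 mg/mL = 7.890547 mL/hr
Volume infused so far = 7.890547 mL/hr × 4.5 hr = 35.50746 mL
Volume remaining = 122 − 35.50746 = 86.49254 mL
New rate:
Rate = 8.1 mg/hr ÷ 1.647541 mg/mL = 4.916418 mL/hr
Time remaining = 86.49254 mL ÷ 4.916418 mL/hr = 17.59259 hr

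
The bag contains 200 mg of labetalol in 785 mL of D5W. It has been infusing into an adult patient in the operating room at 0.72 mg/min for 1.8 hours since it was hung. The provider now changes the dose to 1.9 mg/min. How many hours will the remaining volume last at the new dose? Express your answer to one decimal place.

Initial rate:
0.72 mg/min × 60 min/hr = 43.2 mg/hr
Concentration = 200 mg ÷ 785 mL = 0.2547771 mg/mL
Rate = 43.2 mg/hr ÷ 0.2547771 mg/mL = 169.56 mL/hr
Volume infused so far = 169.56 mL/hr × 1.8 hr = 305.208 mL
Volume remaining = 785 − 305.208 = 479.792 mL
New rate:
1.9 mg/min × 60 min/hr = 114 mg/hr
Rate = 114 mg/hr ÷ 0.2547771 mg/mL = 447.45 mL/hr
Time remaining = 479.792 mL ÷ 447.45 mL/hr = 1.072281 hr

1.1 hours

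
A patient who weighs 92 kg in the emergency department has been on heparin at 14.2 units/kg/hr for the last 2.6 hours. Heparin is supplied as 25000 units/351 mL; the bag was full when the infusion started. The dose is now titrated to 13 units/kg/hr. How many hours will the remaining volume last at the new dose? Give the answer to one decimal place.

18.1 hours

Initial rate:
Dose = 14.2 units/kg/hr × 92 kg = 1306.4 units/hr
Concentration = 25000 units ÷ 351 mL = 71.22507 units/mL
Rate = 1306.4 units/hr ÷ 71.22507 units/mL = 18.34186 mL/hr
Volume infused so far = 18.34186 mL/hr × 2.6 hr = 47.68883 mL
Volume remaining = 351 − 47.68883 = 303.3112 mL
New rate:
Dose = 13 units/kg/hr × 92 kg = 1196 units/hr
Rate = 1196 units/hr ÷ 71.22507 units/mL = 16.79184 mL/hr
Time remaining = 303.3112 mL ÷ 16.79184 mL/hr = 18.06301 hr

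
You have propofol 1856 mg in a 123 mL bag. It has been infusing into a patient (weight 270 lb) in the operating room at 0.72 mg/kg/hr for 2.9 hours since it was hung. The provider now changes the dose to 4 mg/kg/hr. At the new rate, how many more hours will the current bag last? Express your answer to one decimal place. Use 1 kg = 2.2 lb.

3.3 hours

Initial rate:
Weight = 270 lb ÷ 2.2 lb/kg = 122.7273 kg
Dose = 0.72 mg/kg/hr × 122.7273 kg = 88.36364 mg/hr
Concentration = 1856 mg ÷ 123 mL = 15.08943 mg/mL
Rate = 88.36364 mg/hr ÷ 15.08943 mg/mL = 5.855995 mL/hr
Volume infused so far = 5.855995 mL/hr × 2.9 hr = 16.98239 mL
Volume remaining = 123 − 16.98239 = 106.0176 mL
New rate:
Dose = 4 mg/kg/hr × 122.7273 kg = 490.9091 mg/hr
Rate = 490.9091 mg/hr ÷ 15.08943 mg/mL = 32.53331 mL/hr
Time remaining = 106.0176 mL ÷ 32.53331 mL/hr = 3.258741 hr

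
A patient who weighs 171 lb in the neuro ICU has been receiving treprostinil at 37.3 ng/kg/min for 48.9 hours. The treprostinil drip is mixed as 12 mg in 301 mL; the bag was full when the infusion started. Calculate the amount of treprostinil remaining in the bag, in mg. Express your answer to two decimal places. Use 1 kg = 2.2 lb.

Weight = 171 lb ÷ 2.2 lb/kg = 77.72727 kg
Dose = 37.3 ng/kg/min × 77.72727 kg = 2899.227 ng/min
2899.227 ng/min × 60 min/hr = 173953.6 ng/hr
Concentration = 12 mg ÷ 301 mL = 0.03986711 mg/mL = 39867.11 ng/mL
Rate = 173953.6 ng/hr ÷ 39867.11 ng/mL = 4.363337 mL/hr
Volume infused = 4.363337 mL/hr × 48.9 hr = 213.3672 mL
Volume remaining = 301 − 213.3672 = 87.63282 mL
Drug remaining = 87.63282 mL × 39867.11 ng/mL = 3493667 ng = 3.493667 mg

3.49 mg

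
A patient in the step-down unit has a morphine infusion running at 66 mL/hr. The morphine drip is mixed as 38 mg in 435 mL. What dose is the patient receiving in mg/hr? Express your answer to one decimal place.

Concentration = 38 mg ÷ 435 mL = 0.08735632 mg/mL
Drug rate = 66 mL/hr × 0.08735632 mg/mL = 5.765517 mg/hr

5.8 mg/hr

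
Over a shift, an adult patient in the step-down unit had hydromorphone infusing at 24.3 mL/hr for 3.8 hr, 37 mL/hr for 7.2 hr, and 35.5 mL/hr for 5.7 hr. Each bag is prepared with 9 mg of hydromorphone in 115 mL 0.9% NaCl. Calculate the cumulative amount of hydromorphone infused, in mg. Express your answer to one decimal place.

Concentration = 9 mg ÷ 115 mL = 0.07826087 mg/mL
Stage 1: 24.3 mL/hr × 3.8 hr = 92.34 mL → 92.34 mL × 0.07826087 mg/mL = 7.226609 mg
Stage 2: 37 mL/hr × 7.2 hr = 266.4 mL → 266.4 mL × 0.07826087 mg/mL = 20.8487 mg
Stage 3: 35.5 mL/hr × 5.7 hr = 202.35 mL → 202.35 mL × 0.07826087 mg/mL = 15.83609 mg
Total = 7.226609 + 20.8487 + 15.83609 = 43.91139 mg

43.9 mg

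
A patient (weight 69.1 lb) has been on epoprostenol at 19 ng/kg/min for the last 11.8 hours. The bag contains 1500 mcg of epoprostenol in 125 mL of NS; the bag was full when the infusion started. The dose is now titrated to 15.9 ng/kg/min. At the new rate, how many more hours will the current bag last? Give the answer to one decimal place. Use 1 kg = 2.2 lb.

36.0 hours

Initial rate:
Weight = 69.1 lb ÷ 2.2 lb/kg = 31.40909 kg
Dose = 19 ng/kg/min × 31.40909 kg = 596.7727 ng/min
596.7727 ng/min × 60 min/hr = 35806.36 ng/hr
Concentration = 1500 mcg ÷ 125 mL = 12 mcg/mL = 12000 ng/mL
Rate = 35806.36 ng/hr ÷ 12000 ng/mL = 2.983864 mL/hr
Volume infused so far = 2.983864 mL/hr × 11.8 hr = 35.20959 mL
Volume remaining = 125 − 35.20959 = 89.79041 mL
New rate:
Dose = 15.9 ng/kg/min × 31.40909 kg = 499.4045 ng/min
499.4045 ng/min × 60 min/hr = 29964.27 ng/hr
Rate = 29964.27 ng/hr ÷ 12000 ng/mL = 2.497023 mL/hr
Time remaining = 89.79041 mL ÷ 2.497023 mL/hr = 35.95899 hr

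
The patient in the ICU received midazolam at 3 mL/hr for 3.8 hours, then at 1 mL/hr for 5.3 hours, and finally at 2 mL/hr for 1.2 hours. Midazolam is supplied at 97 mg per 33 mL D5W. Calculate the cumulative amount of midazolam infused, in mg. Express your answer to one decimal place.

56.1 mg

Concentration = 97 mg ÷ 33 mL = 2.939394 mg/mL
Stage 1: 3 mL/hr × 3.8 hr = 11.4 mL → 11.4 mL × 2.939394 mg/mL = 33.50909 mg
Stage 2: 1 mL/hr × 5.3 hr = 5.3 mL → 5.3 mL × 2.939394 mg/mL = 15.57879 mg
Stage 3: 2 mL/hr × 1.2 hr = 2.4 mL → 2.4 mL × 2.939394 mg/mL = 7.054545 mg
Total = 33.50909 + 15.57879 + 7.054545 = 56.14242 mg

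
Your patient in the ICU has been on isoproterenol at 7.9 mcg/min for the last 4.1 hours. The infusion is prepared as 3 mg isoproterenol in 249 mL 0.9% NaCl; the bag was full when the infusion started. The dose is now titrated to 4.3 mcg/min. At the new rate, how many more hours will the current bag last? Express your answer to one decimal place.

Initial rate:
7.9 mcg/min × 60 min/hr = 474 mcg/hr
Concentration = 3 mg ÷ 249 mL = 0.01204819 mg/mL = 12.04819 mcg/mL
Rate = 474 mcg/hr ÷ 12.04819 mcg/mL = 39.342 mL/hr
Volume infused so far = 39.342 mL/hr × 4.1 hr = 161.3022 mL
Volume remaining = 249 − 161.3022 = 87.6978 mL
New rate:
4.3 mcg/min × 60 min/hr = 258 mcg/hr
Rate = 258 mcg/hr ÷ 12.04819 mcg/mL = 21.414 mL/hr
Time remaining = 87.6978 mL ÷ 21.414 mL/hr = 4.095349 hr

4.1 hours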